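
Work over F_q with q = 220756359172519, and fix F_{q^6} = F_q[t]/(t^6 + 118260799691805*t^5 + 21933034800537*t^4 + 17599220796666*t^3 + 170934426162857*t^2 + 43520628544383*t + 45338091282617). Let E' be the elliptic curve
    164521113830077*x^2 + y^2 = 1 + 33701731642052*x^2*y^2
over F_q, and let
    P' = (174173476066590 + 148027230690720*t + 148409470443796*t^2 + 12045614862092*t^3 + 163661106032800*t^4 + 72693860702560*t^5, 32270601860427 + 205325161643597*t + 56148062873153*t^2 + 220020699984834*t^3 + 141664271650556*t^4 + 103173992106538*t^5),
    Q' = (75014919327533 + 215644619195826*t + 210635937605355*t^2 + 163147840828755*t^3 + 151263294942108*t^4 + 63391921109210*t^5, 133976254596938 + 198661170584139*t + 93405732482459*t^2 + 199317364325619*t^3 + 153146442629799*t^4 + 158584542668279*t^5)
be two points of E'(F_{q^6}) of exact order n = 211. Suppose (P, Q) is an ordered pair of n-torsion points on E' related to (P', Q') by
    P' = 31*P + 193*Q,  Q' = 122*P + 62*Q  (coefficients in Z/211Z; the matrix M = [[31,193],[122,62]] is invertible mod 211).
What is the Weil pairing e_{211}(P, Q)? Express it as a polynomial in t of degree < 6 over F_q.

e_{211}(aP+bQ,cP+dQ) = e_{211}(P,Q)^(ad-bc); with (a,b,c,d)=(31,193,122,62) this gives the det-211 law.
So e_{211}(P,Q) = e_{211}(P',Q')^{151}, since 109*151 = 1 mod 211.
Edwards a_E,d_E -> Montgomery A=124859338080976,B=124905370464104 -> Weierstrass 210282549703193,199965879056815 via alpha=143415320498281,beta=87893935340136.
Double-and-add over 11010011: 8-1 doublings, 5-1 additions; each step l_{T,T}/v_{2T} or l_{T,P'}/v at Q'+S for random S.
The quotient is 209736185108671 + 17809065929860*t + 47244361786780*t^2 + 182865886815039*t^3 + 14267622203608*t^4 + 57542784131947*t^5.
Finally e_{211}(P,Q) = 82522911985414 + 213317924795313*t + 44380505259665*t^2 + 83087280647281*t^3 + 164183262734060*t^4 + 202504182175379*t^5.

82522911985414 + 213317924795313*t + 44380505259665*t^2 + 83087280647281*t^3 + 164183262734060*t^4 + 202504182175379*t^5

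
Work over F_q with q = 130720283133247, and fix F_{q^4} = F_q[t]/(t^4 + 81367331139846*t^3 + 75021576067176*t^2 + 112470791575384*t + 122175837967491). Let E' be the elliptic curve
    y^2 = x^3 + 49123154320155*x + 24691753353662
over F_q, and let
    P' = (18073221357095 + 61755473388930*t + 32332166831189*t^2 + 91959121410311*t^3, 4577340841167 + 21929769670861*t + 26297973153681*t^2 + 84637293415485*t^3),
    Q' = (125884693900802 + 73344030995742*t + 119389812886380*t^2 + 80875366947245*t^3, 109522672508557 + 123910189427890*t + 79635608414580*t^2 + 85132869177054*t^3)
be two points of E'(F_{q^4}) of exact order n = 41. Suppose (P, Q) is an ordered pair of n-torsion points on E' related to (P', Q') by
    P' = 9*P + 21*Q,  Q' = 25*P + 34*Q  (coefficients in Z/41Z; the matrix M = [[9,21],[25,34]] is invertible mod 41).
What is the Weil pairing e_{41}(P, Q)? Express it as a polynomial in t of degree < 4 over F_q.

44124054098061 + 92314934086008*t + 75702582498328*t^2 + 68160494702740*t^3

e_{41} is bilinear + alternating on E[41], so e_{41}(9*P + 21*Q, 25*P + 34*Q) = e_{41}(P,Q)^(9*34-21*25).
det M = 9*34 - 21*25 = -219 = 27 (mod 41); 27^{-1} = 38 (mod 41).
n = 41 = (101001)_2 (6 bits, wt 3); accumulate f_{41,P'}(Q'+S)/f_{41,P'}(S) along the 5-step ladder.
e_{41}(P',Q') = 111583097380779 + 109305334496880*t + 93290090699322*t^2 + 23536823277311*t^3.
Thus e_{41}(P,Q) = 44124054098061 + 92314934086008*t + 75702582498328*t^2 + 68160494702740*t^3.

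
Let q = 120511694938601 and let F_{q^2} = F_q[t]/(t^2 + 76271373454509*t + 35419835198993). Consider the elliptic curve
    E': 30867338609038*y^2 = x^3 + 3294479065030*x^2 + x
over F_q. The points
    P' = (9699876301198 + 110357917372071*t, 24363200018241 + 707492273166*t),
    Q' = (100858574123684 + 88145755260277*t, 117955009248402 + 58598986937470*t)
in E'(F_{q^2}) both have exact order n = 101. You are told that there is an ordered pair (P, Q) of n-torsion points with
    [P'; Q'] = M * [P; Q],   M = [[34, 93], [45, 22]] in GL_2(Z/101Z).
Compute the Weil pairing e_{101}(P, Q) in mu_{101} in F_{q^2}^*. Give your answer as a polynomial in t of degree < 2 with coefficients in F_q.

e_{101}(aP+bQ,cP+dQ) = e_{101}(P,Q)^(ad-bc); with (a,b,c,d)=(34,93,45,22) this gives the det-101 law.
Hence e(P,Q) = e(P',Q')^{67} where 67 = 98^{-1} mod 101.
Set x_W=46261464853330*u+57480838025306, y_W=46261464853330*v; then E': y_W^2=x_W^3+85142751444555*x_W.
Build f_{101,P'} and f_{101,Q'} via the 7-bit ladder of 101=1100101_2; evaluate at shifted divisors; quotient in F_{120511694938601^2}.
e_{101}(P',Q') = 21420927587863 + 117283731890364*t.
e_{101}(P,Q) = (21420927587863 + 117283731890364*t)^{67} = 7331795067866 + 2327331242370*t.

7331795067866 + 2327331242370*t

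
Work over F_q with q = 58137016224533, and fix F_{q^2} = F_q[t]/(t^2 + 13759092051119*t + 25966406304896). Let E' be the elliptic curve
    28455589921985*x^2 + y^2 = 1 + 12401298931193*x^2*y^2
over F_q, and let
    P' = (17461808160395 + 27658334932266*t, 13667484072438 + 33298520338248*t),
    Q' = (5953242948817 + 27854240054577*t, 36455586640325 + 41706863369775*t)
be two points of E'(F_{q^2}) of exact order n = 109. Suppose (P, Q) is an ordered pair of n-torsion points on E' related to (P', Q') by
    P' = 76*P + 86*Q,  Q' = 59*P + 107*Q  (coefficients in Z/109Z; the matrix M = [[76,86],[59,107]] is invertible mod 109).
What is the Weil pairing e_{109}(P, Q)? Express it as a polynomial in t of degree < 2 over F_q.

5139666178237 + 47544215847689*t

Alternating bilinearity on E[109] (values in mu_{109} in F_{58137016224533^2}) gives e(P',Q') = e(P,Q)^det(M).
76*107 - 86*59 = 3058; reduced mod 109: det = 6, inverse 91.
Edwards a_E,d_E -> Montgomery A=35241039291758,B=23798837162289 -> Weierstrass 8408336193492,14506470004879 via alpha=45567492291885,beta=4013572747698.
Run Miller on y^2=x^3+8408336193492*x+14506470004879 over F_{58137016224533}: ladder 1101101 (7 bits); e = f_P(D_Q)/f_Q(D_P).
So e_{109}(P',Q') = 11849221382350 + 50121067827*t.
Thus e_{109}(P,Q) = 5139666178237 + 47544215847689*t.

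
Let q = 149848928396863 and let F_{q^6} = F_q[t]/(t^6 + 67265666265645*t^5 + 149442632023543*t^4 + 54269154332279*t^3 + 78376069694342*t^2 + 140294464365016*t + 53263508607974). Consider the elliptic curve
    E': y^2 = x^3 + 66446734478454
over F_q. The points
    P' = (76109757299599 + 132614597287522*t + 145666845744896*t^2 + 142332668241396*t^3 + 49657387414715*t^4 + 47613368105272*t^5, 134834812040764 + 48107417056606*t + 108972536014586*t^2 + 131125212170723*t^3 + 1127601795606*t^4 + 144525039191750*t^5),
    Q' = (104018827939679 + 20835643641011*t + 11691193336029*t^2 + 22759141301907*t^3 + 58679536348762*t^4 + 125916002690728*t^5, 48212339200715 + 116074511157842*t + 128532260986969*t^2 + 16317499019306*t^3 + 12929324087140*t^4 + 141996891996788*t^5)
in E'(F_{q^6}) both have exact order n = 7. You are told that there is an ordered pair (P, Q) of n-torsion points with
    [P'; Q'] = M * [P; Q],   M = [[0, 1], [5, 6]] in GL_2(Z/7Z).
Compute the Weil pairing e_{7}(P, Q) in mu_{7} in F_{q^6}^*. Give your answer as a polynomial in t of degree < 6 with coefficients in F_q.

Alternating bilinearity on E[7] (values in mu_{7} in F_{149848928396863^6}) gives e(P',Q') = e(P,Q)^det(M).
0*6 - 1*5 = -5; reduced mod 7: det = 2, inverse 4.
Build f_{7,P'} and f_{7,Q'} via the 3-bit ladder of 7=111_2; evaluate at shifted divisors; quotient in F_{149848928396863^6}.
The quotient is 119439967909131 + 47543251560206*t + 58095926145556*t^2 + 149823812046941*t^3 + 19565997876585*t^4 + 112984983168684*t^5.
Thus e_{7}(P,Q) = 62226589280670 + 7950131937533*t + 123042642445395*t^2 + 86956741968307*t^3 + 76670999161859*t^4 + 71695970062125*t^5.

62226589280670 + 7950131937533*t + 123042642445395*t^2 + 86956741968307*t^3 + 76670999161859*t^4 + 71695970062125*t^5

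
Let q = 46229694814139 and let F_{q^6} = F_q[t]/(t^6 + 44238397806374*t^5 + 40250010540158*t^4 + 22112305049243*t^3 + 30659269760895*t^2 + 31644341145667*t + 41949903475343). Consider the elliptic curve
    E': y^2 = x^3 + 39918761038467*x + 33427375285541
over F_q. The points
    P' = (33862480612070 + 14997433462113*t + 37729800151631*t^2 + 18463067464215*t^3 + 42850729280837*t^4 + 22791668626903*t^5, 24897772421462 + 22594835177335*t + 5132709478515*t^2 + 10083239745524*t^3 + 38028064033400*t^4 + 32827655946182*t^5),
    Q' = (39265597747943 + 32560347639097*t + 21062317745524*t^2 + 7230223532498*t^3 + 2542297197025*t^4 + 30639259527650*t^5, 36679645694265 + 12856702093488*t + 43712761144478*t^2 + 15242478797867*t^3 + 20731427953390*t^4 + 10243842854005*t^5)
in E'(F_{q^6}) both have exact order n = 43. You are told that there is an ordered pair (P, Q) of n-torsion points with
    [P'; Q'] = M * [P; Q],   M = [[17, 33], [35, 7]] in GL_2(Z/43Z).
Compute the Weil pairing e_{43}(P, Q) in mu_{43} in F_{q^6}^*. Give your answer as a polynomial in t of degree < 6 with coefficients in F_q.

e_{43} is bilinear + alternating on E[43], so e_{43}(17*P + 33*Q, 35*P + 7*Q) = e_{43}(P,Q)^(17*7-33*35).
So e_{43}(P,Q) = e_{43}(P',Q')^{32}, since 39*32 = 1 mod 43.
6-bit Miller (101011) on E'/F_{46229694814139} with a'=39918761038467, b'=33427375285541: accumulate tangent/chord ratios at Q'+S and P'+S'.
Result: e(P',Q') = 39367258701516 + 11034599460786*t + 19375038606502*t^2 + 30511995640996*t^3 + 45826560620097*t^4 + 39290447983580*t^5.
Hence e(P,Q) = 27576696819745 + 23077001800540*t + 23187687184212*t^2 + 30115250647945*t^3 + 21907612273262*t^4 + 26940832750592*t^5 in F_{46229694814139^6}^*.

27576696819745 + 23077001800540*t + 23187687184212*t^2 + 30115250647945*t^3 + 21907612273262*t^4 + 26940832750592*t^5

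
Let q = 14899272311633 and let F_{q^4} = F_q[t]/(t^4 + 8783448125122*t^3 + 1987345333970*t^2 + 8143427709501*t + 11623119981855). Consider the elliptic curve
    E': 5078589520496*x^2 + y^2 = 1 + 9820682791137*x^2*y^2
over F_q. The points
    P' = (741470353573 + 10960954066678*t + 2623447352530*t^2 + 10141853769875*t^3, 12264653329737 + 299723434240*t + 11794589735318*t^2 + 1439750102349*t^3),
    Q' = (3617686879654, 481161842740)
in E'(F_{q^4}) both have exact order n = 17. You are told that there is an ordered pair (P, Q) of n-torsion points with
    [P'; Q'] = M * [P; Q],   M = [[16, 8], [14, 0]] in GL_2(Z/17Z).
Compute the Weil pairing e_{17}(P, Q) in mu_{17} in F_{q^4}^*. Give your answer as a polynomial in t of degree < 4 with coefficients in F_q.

6983805499996 + 1995349955446*t + 6693548479526*t^2 + 3207409398854*t^3

Under M = [[16,8],[14,0]] in GL_2(Z/17), e_{17}(P',Q') = e_{17}(P,Q)^(16*0-8*14 mod 17).
Hence e(P,Q) = e(P',Q')^{5} where 5 = 7^{-1} mod 17.
Edwards->Montgomery: u=(1+y)/(1-y), v=u/x -> 9794457710445v^2=u^3+u; then x_W=2539294760248u: y^2=x^3+12552095830835*x.
n = 17 = (10001)_2 (5 bits, wt 2); accumulate f_{17,P'}(Q'+S)/f_{17,P'}(S) along the 4-step ladder.
Result: e(P',Q') = 12823350960340 + 8569366813979*t + 2638041856358*t^2 + 1010429105101*t^3.
Hence e(P,Q) = 6983805499996 + 1995349955446*t + 6693548479526*t^2 + 3207409398854*t^3 in F_{14899272311633^4}^*.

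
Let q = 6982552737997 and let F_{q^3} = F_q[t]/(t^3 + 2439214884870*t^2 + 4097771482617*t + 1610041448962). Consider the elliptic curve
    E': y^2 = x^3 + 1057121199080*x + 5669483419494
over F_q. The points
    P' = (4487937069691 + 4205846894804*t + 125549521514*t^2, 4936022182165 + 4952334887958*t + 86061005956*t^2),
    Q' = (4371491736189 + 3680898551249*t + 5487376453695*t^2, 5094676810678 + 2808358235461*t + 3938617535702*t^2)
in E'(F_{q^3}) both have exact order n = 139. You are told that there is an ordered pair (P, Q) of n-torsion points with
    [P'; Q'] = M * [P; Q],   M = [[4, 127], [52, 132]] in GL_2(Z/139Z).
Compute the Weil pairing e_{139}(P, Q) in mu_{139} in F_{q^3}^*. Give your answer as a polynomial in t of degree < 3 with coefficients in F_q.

1313719453859 + 6558927753388*t + 506294160290*t^2

Under M = [[4,127],[52,132]] in GL_2(Z/139), e_{139}(P',Q') = e_{139}(P,Q)^(4*132-127*52 mod 139).
4*132 - 127*52 = -6076; reduced mod 139: det = 40, inverse 73.
Double-and-add over 10001011: 8-1 doublings, 4-1 additions; each step l_{T,T}/v_{2T} or l_{T,P'}/v at Q'+S for random S.
The quotient is 5575800726712 + 4346455630573*t + 5942855644175*t^2.
Finally e_{139}(P,Q) = 1313719453859 + 6558927753388*t + 506294160290*t^2.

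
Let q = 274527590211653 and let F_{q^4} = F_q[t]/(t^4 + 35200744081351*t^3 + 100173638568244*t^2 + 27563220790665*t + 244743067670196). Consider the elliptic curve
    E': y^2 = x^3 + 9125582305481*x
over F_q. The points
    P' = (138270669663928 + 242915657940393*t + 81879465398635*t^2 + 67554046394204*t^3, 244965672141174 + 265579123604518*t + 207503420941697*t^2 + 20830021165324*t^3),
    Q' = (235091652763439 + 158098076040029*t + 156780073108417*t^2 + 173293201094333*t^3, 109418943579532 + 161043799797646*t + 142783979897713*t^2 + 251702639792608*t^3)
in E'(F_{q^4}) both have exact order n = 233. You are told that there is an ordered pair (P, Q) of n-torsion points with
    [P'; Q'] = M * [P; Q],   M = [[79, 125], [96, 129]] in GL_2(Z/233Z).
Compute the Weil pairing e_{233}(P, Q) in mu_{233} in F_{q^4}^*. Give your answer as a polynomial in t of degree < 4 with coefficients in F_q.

168209295575353 + 93086961156060*t + 5986145380393*t^2 + 270562943064858*t^3

Alternating bilinearity on E[233] (values in mu_{233} in F_{274527590211653^4}) gives e(P',Q') = e(P,Q)^det(M).
det(M) mod 233 = 55; its inverse in (Z/233)^* is 161 (check: 55*161 mod 233 = 1).
8-bit Miller (11101001) on E'/F_{274527590211653} with a'=9125582305481, b'=0: accumulate tangent/chord ratios at Q'+S and P'+S'.
Miller gives e_{233}(P',Q') = 50421910113691 + 147915924225221*t + 227489358250220*t^2 + 82251424886395*t^3 in F_{274527590211653^4}.
(50421910113691 + 147915924225221*t + 227489358250220*t^2 + 82251424886395*t^3)^{161} mod (274527590211653,f) = 168209295575353 + 93086961156060*t + 5986145380393*t^2 + 270562943064858*t^3.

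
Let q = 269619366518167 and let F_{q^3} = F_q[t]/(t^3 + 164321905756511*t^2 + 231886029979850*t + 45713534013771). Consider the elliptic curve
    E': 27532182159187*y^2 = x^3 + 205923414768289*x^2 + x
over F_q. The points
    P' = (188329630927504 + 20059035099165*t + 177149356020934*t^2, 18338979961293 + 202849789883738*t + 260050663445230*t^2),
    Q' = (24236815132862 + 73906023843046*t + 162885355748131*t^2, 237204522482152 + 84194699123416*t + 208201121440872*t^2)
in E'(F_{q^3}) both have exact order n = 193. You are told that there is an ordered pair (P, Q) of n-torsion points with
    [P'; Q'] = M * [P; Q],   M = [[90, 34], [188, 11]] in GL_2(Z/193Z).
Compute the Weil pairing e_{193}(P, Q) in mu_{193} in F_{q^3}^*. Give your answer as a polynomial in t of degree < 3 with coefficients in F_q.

71905588325179 + 173804567711958*t + 66999874683759*t^2

e_{193} is bilinear + alternating on E[193], so e_{193}(90*P + 34*Q, 188*P + 11*Q) = e_{193}(P,Q)^(90*11-34*188).
So e_{193}(P,Q) = e_{193}(P',Q')^{97}, since 2*97 = 1 mod 193.
Montgomery->Weierstrass: x_W = 60417792536081*x+41512908405922, y_W=60417792536081*y on F_{269619366518167}; lands on y^2=x^3+65387258765800*x+34000908949987.
n = 193 = (11000001)_2 (8 bits, wt 3); accumulate f_{193,P'}(Q'+S)/f_{193,P'}(S) along the 7-step ladder.
Miller gives e_{193}(P',Q') = 19944211212772 + 254407966442767*t + 90997044615553*t^2 in F_{269619366518167^3}.
Finally e_{193}(P,Q) = 71905588325179 + 173804567711958*t + 66999874683759*t^2.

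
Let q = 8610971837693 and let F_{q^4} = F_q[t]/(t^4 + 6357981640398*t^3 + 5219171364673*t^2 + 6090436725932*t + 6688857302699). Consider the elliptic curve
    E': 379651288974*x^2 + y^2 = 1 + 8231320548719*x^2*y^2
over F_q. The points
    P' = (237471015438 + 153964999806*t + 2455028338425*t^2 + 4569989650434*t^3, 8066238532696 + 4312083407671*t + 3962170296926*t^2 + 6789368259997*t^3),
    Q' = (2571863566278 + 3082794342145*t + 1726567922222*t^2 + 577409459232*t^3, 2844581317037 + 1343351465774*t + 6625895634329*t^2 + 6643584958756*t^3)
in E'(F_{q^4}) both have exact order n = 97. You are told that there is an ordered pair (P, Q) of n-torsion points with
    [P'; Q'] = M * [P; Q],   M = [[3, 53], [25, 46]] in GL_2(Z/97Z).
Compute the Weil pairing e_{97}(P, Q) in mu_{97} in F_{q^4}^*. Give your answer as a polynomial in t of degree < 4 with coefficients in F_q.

6876888878974 + 456968777338*t + 8063928073753*t^2 + 8341723983355*t^3

Under M = [[3,53],[25,46]] in GL_2(Z/97), e_{97}(P',Q') = e_{97}(P,Q)^(3*46-53*25 mod 97).
So e_{97}(P,Q) = e_{97}(P',Q')^{59}, since 74*59 = 1 mod 97.
Edwards a_E,d_E -> Montgomery A=0,B=4095142997332 -> Weierstrass 6399268349614,0 via alpha=0,beta=189825644487.
Double-and-add over 1100001: 7-1 doublings, 3-1 additions; each step l_{T,T}/v_{2T} or l_{T,P'}/v at Q'+S for random S.
Result: e(P',Q') = 4502885752359 + 6632180079907*t + 950021832615*t^2 + 8532847056231*t^3.
(4502885752359 + 6632180079907*t + 950021832615*t^2 + 8532847056231*t^3)^{59} mod (8610971837693,f) = 6876888878974 + 456968777338*t + 8063928073753*t^2 + 8341723983355*t^3.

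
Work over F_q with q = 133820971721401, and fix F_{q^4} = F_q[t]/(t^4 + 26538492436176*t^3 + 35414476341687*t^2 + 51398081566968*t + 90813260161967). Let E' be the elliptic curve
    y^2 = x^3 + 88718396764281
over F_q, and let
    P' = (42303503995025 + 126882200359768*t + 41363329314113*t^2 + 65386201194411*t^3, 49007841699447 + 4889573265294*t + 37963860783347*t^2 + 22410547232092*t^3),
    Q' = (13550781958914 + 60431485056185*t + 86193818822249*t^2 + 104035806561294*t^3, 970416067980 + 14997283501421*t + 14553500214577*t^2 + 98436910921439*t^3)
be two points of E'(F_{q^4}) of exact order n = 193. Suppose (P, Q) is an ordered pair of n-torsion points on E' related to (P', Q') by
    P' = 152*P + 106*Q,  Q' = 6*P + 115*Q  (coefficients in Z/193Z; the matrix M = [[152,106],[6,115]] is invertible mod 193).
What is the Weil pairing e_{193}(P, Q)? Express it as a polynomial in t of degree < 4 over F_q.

e_{193} is bilinear + alternating on E[193], so e_{193}(152*P + 106*Q, 6*P + 115*Q) = e_{193}(P,Q)^(152*115-106*6).
Hence e(P,Q) = e(P',Q')^{51} where 51 = 53^{-1} mod 193.
n = 193 = (11000001)_2 (8 bits, wt 3); accumulate f_{193,P'}(Q'+S)/f_{193,P'}(S) along the 7-step ladder.
e_{193}(P',Q') = 60600013394506 + 91810915549427*t + 59128212664258*t^2 + 101820145518115*t^3.
Thus e_{193}(P,Q) = 35473078909790 + 15214593113003*t + 70116417022468*t^2 + 18574684589324*t^3.

35473078909790 + 15214593113003*t + 70116417022468*t^2 + 18574684589324*t^3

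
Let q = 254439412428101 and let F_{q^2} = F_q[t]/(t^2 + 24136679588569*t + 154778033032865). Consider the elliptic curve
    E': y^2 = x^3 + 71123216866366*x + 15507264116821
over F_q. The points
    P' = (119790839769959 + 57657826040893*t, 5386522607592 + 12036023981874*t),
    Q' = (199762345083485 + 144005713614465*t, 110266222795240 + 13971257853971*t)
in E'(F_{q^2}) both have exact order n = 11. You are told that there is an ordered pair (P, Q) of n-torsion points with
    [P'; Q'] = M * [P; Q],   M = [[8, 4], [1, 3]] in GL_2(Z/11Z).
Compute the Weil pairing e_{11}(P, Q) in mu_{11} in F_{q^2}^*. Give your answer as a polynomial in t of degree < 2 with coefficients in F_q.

e_{11} is bilinear + alternating on E[11], so e_{11}(8*P + 4*Q, 1*P + 3*Q) = e_{11}(P,Q)^(8*3-4*1).
det(M) mod 11 = 9; its inverse in (Z/11)^* is 5 (check: 9*5 mod 11 = 1).
Miller loop for e_{11} over F_{254439412428101^2}: bits of 11 = 1011; 3 double steps + 2 add steps, l/v at each.
e_{11}(P',Q') = 230069371161104 + 102454417165773*t.
Hence e(P,Q) = 251922187886593 + 1943226864843*t in F_{254439412428101^2}^*.

251922187886593 + 1943226864843*t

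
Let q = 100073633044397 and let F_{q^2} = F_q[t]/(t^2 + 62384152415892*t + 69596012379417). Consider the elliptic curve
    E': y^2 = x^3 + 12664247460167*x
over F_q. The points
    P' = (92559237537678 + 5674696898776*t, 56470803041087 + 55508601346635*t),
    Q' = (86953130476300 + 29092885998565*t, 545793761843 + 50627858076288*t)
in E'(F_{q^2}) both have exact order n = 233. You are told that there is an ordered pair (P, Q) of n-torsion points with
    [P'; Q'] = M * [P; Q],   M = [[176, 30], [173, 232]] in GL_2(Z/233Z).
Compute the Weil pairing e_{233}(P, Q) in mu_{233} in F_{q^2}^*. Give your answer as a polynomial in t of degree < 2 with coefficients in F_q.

Since e_{233}(P,P)=e_{233}(Q,Q)=1 and e_{233}(Q,P)=e_{233}(P,Q)^{-1}, expanding e_{233}(176*P + 30*Q,173*P + 232*Q) leaves e(P,Q)^det(M).
det(M) mod 233 = 226; its inverse in (Z/233)^* is 133 (check: 226*133 mod 233 = 1).
Build f_{233,P'} and f_{233,Q'} via the 8-bit ladder of 233=11101001_2; evaluate at shifted divisors; quotient in F_{100073633044397^2}.
f_P(D_Q)/f_Q(D_P) = 10652835617953 + 79105024230604*t.
(10652835617953 + 79105024230604*t)^{133} mod (100073633044397,f) = 38085434715142 + 87193038955656*t.

38085434715142 + 87193038955656*t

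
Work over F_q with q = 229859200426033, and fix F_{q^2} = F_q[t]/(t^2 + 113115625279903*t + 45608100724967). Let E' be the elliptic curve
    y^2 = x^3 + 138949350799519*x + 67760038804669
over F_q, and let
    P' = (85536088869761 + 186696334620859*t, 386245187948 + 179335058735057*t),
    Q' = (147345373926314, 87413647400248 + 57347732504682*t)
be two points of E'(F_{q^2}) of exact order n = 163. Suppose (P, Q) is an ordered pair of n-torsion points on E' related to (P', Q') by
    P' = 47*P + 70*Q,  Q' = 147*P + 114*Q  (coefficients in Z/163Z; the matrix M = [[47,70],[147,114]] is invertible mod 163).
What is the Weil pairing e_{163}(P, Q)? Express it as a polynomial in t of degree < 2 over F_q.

142386292864777 + 36783695219155*t

e_{163} is bilinear + alternating on E[163], so e_{163}(47*P + 70*Q, 147*P + 114*Q) = e_{163}(P,Q)^(47*114-70*147).
Hence e(P,Q) = e(P',Q')^{97} where 97 = 121^{-1} mod 163.
n = 163 = (10100011)_2 (8 bits, wt 4); accumulate f_{163,P'}(Q'+S)/f_{163,P'}(S) along the 7-step ladder.
Miller gives e_{163}(P',Q') = 112409155443557 + 227642251171120*t in F_{229859200426033^2}.
e_{163}(P,Q) = (112409155443557 + 227642251171120*t)^{97} = 142386292864777 + 36783695219155*t.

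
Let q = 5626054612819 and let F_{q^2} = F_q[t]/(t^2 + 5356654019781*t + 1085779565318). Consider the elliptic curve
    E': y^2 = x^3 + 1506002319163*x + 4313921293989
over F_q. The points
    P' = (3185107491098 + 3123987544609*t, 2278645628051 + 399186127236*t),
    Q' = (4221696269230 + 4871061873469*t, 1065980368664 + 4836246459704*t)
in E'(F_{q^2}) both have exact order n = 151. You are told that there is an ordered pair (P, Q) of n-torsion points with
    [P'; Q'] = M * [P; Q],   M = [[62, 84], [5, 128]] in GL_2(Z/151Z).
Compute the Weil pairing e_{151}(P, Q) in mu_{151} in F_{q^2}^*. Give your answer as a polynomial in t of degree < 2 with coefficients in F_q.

4564643814401 + 5184899436806*t

e_{151}(aP+bQ,cP+dQ) = e_{151}(P,Q)^(ad-bc); with (a,b,c,d)=(62,84,5,128) this gives the det-151 law.
det(M) mod 151 = 117; its inverse in (Z/151)^* is 111 (check: 117*111 mod 151 = 1).
Build f_{151,P'} and f_{151,Q'} via the 8-bit ladder of 151=10010111_2; evaluate at shifted divisors; quotient in F_{5626054612819^2}.
f_P(D_Q)/f_Q(D_P) = 2109296547263 + 4573365148831*t.
Finally e_{151}(P,Q) = 4564643814401 + 5184899436806*t.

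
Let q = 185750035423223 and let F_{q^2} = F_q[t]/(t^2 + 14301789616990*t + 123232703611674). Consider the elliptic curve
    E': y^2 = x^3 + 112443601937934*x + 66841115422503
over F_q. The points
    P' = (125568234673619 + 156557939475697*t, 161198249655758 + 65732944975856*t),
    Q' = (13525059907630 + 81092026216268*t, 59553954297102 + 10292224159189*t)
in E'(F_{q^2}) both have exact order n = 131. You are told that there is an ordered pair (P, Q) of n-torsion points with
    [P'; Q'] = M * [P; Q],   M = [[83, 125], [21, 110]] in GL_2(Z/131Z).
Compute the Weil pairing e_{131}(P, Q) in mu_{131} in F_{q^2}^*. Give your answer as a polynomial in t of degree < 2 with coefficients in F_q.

e_{131} is bilinear + alternating on E[131], so e_{131}(83*P + 125*Q, 21*P + 110*Q) = e_{131}(P,Q)^(83*110-125*21).
det M = 83*110 - 125*21 = 6505 = 86 (mod 131); 86^{-1} = 32 (mod 131).
n = 131 = (10000011)_2 (8 bits, wt 3); accumulate f_{131,P'}(Q'+S)/f_{131,P'}(S) along the 7-step ladder.
Miller gives e_{131}(P',Q') = 140231035566896 + 22548669092686*t in F_{185750035423223^2}.
Thus e_{131}(P,Q) = 23994986253344 + 131951407081909*t.

23994986253344 + 131951407081909*t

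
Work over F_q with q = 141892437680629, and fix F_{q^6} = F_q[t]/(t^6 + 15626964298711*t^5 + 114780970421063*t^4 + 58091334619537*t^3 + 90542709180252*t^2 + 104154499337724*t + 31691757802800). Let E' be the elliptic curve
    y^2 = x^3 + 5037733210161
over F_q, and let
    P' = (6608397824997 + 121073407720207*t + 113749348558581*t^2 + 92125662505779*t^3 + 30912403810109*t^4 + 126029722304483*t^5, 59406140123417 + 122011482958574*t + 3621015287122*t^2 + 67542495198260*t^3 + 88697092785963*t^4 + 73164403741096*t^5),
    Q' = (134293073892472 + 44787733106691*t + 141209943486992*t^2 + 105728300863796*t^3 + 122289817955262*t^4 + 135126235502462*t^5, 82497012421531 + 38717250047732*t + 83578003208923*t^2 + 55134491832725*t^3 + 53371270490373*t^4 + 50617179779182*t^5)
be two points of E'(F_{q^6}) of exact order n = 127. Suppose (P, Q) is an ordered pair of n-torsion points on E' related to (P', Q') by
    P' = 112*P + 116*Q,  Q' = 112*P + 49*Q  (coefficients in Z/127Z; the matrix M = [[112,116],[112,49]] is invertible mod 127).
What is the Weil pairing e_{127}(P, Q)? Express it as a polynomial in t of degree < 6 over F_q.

Since e_{127}(P,P)=e_{127}(Q,Q)=1 and e_{127}(Q,P)=e_{127}(P,Q)^{-1}, expanding e_{127}(112*P + 116*Q,112*P + 49*Q) leaves e(P,Q)^det(M).
So e_{127}(P,Q) = e_{127}(P',Q')^{23}, since 116*23 = 1 mod 127.
Double-and-add over 1111111: 7-1 doublings, 7-1 additions; each step l_{T,T}/v_{2T} or l_{T,P'}/v at Q'+S for random S.
f_P(D_Q)/f_Q(D_P) = 86008596385418 + 46739735403649*t + 39619593805626*t^2 + 56491016718031*t^3 + 46202537684359*t^4 + 9765458740684*t^5.
e_{127}(P,Q) = (86008596385418 + 46739735403649*t + 39619593805626*t^2 + 56491016718031*t^3 + 46202537684359*t^4 + 9765458740684*t^5)^{23} = 3375512188205 + 134599618310570*t + 19047733232478*t^2 + 39622397655409*t^3 + 41880527459485*t^4 + 56027930657174*t^5.

3375512188205 + 134599618310570*t + 19047733232478*t^2 + 39622397655409*t^3 + 41880527459485*t^4 + 56027930657174*t^5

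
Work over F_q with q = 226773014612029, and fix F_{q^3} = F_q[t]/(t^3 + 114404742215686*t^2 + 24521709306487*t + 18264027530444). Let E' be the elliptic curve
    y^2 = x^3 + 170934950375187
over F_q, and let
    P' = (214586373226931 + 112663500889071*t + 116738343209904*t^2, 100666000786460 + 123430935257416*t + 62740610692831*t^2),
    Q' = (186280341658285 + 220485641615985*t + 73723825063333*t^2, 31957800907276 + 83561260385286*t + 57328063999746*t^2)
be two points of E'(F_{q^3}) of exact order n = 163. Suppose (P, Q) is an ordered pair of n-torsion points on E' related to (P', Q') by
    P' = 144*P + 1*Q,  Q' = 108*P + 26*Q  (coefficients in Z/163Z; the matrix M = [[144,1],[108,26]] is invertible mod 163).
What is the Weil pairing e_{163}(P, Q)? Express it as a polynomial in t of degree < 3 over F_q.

80144875160196 + 167806174088361*t + 64369160630992*t^2

e_{163}(aP+bQ,cP+dQ) = e_{163}(P,Q)^(ad-bc); with (a,b,c,d)=(144,1,108,26) this gives the det-163 law.
144*26 - 1*108 = 3636; reduced mod 163: det = 50, inverse 75.
Build f_{163,P'} and f_{163,Q'} via the 8-bit ladder of 163=10100011_2; evaluate at shifted divisors; quotient in F_{226773014612029^3}.
The quotient is 112050388656738 + 28723812762467*t + 174751343789144*t^2.
e_{163}(P,Q) = (112050388656738 + 28723812762467*t + 174751343789144*t^2)^{75} = 80144875160196 + 167806174088361*t + 64369160630992*t^2.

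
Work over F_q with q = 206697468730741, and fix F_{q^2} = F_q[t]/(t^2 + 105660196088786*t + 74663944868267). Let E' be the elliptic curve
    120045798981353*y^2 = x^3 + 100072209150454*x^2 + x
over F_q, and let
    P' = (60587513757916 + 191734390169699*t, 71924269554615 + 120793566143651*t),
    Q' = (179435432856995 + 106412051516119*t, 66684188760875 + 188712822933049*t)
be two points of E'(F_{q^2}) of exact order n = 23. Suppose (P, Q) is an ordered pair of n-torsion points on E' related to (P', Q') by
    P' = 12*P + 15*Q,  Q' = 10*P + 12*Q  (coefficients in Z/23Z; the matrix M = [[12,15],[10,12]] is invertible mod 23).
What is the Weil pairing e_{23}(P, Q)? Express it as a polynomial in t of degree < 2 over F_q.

Alternating bilinearity on E[23] (values in mu_{23} in F_{206697468730741^2}) gives e(P',Q') = e(P,Q)^det(M).
det M = 12*12 - 15*10 = -6 = 17 (mod 23); 17^{-1} = 19 (mod 23).
(x,y)|->(43172598626349x+22028787041994,43172598626349y) sends E' to y^2=x^3+108923001017467*x+80038285626489.
Build f_{23,P'} and f_{23,Q'} via the 5-bit ladder of 23=10111_2; evaluate at shifted divisors; quotient in F_{206697468730741^2}.
The quotient is 83040124709864 + 26544306127601*t.
e_{23}(P,Q) = (83040124709864 + 26544306127601*t)^{19} = 128182913381562 + 122336795392720*t.

128182913381562 + 122336795392720*t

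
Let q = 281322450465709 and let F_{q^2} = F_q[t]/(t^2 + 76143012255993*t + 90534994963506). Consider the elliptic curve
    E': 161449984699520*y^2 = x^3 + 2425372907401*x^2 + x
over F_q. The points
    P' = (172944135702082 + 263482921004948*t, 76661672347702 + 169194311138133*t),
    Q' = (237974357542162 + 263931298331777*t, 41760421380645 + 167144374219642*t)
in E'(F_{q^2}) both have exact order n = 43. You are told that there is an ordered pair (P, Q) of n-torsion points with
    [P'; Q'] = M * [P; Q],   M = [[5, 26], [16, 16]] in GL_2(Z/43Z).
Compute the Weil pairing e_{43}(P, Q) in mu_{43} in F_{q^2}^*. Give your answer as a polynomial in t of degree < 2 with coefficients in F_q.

e_{43} is bilinear + alternating on E[43], so e_{43}(5*P + 26*Q, 16*P + 16*Q) = e_{43}(P,Q)^(5*16-26*16).
det M = 5*16 - 26*16 = -336 = 8 (mod 43); 8^{-1} = 27 (mod 43).
Montgomery->Weierstrass: x_W = 126824365438786*x+54045449179430, y_W=126824365438786*y on F_{281322450465709}; lands on y^2=x^3+63185609298729*x+143886534502129.
Run Miller on y^2=x^3+63185609298729*x+143886534502129 over F_{281322450465709}: ladder 101011 (6 bits); e = f_P(D_Q)/f_Q(D_P).
Result: e(P',Q') = 25474844922808 + 280696224825804*t.
Raise to 27: e(P,Q) = 156407573310001 + 260757893554665*t in mu_{43}.

156407573310001 + 260757893554665*t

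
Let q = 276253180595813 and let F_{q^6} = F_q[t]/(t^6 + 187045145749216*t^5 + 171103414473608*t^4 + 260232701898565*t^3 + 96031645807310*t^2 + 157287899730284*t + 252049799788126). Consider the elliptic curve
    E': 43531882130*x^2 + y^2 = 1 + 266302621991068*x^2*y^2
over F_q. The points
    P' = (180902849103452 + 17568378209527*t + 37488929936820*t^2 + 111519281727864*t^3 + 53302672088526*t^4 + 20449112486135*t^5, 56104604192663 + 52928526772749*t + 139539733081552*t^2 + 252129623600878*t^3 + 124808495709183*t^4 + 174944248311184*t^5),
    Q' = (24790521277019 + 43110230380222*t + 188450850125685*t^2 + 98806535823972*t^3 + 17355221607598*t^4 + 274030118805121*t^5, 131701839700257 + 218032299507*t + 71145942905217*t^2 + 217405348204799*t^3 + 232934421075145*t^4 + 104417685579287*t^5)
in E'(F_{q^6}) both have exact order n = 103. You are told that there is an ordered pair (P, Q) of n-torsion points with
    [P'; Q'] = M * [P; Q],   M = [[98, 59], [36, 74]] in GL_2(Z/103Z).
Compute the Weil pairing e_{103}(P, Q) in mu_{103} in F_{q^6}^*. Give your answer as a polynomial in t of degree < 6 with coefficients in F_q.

3643287976649 + 62513843678470*t + 38441076225971*t^2 + 179400026544498*t^3 + 154159005587057*t^4 + 200021280868524*t^5

Since e_{103}(P,P)=e_{103}(Q,Q)=1 and e_{103}(Q,P)=e_{103}(P,Q)^{-1}, expanding e_{103}(98*P + 59*Q,36*P + 74*Q) leaves e(P,Q)^det(M).
Hence e(P,Q) = e(P',Q')^{14} where 14 = 81^{-1} mod 103.
Map (x,y)_Ed via u=(1+y)/(1-y), v=(1+y)/((1-y)x) to Montgomery A=37901260229349,B=161386516484514; then to (a',b')=(14469839131580,222426395533024).
Build f_{103,P'} and f_{103,Q'} via the 7-bit ladder of 103=1100111_2; evaluate at shifted divisors; quotient in F_{276253180595813^6}.
So e_{103}(P',Q') = 242544716388563 + 45560889615755*t + 7666411824320*t^2 + 71567901613188*t^3 + 173032146275423*t^4 + 35895713339422*t^5.
Raise to 14: e(P,Q) = 3643287976649 + 62513843678470*t + 38441076225971*t^2 + 179400026544498*t^3 + 154159005587057*t^4 + 200021280868524*t^5 in mu_{103}.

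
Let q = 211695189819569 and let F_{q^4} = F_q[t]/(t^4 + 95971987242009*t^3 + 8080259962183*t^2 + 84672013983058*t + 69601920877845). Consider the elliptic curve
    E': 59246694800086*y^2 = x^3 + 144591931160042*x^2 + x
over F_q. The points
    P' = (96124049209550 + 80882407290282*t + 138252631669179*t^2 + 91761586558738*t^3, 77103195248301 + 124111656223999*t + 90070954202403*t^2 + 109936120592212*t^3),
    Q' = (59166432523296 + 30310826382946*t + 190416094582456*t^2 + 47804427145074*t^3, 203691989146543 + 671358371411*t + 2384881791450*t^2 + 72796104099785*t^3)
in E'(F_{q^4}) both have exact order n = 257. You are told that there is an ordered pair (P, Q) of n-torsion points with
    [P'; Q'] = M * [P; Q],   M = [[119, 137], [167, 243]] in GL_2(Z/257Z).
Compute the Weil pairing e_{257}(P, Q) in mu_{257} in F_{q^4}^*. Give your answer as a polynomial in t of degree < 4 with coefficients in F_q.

43095924617706 + 11338980504338*t + 12079735043751*t^2 + 64233804908330*t^3

Since e_{257}(P,P)=e_{257}(Q,Q)=1 and e_{257}(Q,P)=e_{257}(P,Q)^{-1}, expanding e_{257}(119*P + 137*Q,167*P + 243*Q) leaves e(P,Q)^det(M).
det(M) mod 257 = 127; its inverse in (Z/257)^* is 85 (check: 127*85 mod 257 = 1).
Montgomery->Weierstrass: x_W = 92528632520549*x+98418666910535, y_W=92528632520549*y on F_{211695189819569}; lands on y^2=x^3+137085735091878*x+20916849162078.
n = 257 = (100000001)_2 (9 bits, wt 2); accumulate f_{257,P'}(Q'+S)/f_{257,P'}(S) along the 8-step ladder.
Miller gives e_{257}(P',Q') = 184384176147550 + 195485369793054*t + 205709350479955*t^2 + 59046389783126*t^3 in F_{211695189819569^4}.
e_{257}(P,Q) = (184384176147550 + 195485369793054*t + 205709350479955*t^2 + 59046389783126*t^3)^{85} = 43095924617706 + 11338980504338*t + 12079735043751*t^2 + 64233804908330*t^3.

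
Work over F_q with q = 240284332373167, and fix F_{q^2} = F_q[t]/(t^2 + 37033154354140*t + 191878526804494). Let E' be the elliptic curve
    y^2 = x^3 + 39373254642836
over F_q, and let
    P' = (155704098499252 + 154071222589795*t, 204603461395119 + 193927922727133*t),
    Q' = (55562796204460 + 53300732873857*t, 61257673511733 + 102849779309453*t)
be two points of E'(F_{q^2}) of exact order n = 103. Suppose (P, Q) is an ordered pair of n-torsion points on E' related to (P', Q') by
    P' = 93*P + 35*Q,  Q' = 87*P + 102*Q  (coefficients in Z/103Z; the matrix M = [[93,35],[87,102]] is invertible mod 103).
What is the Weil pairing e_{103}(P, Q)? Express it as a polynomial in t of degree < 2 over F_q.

Under M = [[93,35],[87,102]] in GL_2(Z/103), e_{103}(P',Q') = e_{103}(P,Q)^(93*102-35*87 mod 103).
det(M) mod 103 = 55; its inverse in (Z/103)^* is 15 (check: 55*15 mod 103 = 1).
7-bit Miller (1100111) on E'/F_{240284332373167} with a'=0, b'=39373254642836: accumulate tangent/chord ratios at Q'+S and P'+S'.
f_P(D_Q)/f_Q(D_P) = 160199462438800 + 74828386044836*t.
Thus e_{103}(P,Q) = 20634197490355 + 116308977465585*t.

20634197490355 + 116308977465585*t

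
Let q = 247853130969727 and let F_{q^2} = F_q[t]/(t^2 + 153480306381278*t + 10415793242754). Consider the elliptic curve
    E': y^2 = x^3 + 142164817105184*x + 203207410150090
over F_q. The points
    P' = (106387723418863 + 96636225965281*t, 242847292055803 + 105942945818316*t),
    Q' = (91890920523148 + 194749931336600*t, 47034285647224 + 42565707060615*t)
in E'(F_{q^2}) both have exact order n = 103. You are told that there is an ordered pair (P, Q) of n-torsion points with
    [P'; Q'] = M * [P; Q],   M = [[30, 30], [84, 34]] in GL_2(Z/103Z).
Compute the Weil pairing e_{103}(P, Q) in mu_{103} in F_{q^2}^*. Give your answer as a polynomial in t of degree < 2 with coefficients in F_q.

The 103-Weil pairing on E[103] over F_{247853130969727} is alternating-bilinear: e_{103}(P',Q') = e_{103}(P,Q)^det(M).
So e_{103}(P,Q) = e_{103}(P',Q')^{87}, since 45*87 = 1 mod 103.
Double-and-add over 1100111: 7-1 doublings, 5-1 additions; each step l_{T,T}/v_{2T} or l_{T,P'}/v at Q'+S for random S.
e_{103}(P',Q') = 170666538696948 + 137514770227418*t.
Raise to 87: e(P,Q) = 218955843041939 + 212183883536068*t in mu_{103}.

218955843041939 + 212183883536068*t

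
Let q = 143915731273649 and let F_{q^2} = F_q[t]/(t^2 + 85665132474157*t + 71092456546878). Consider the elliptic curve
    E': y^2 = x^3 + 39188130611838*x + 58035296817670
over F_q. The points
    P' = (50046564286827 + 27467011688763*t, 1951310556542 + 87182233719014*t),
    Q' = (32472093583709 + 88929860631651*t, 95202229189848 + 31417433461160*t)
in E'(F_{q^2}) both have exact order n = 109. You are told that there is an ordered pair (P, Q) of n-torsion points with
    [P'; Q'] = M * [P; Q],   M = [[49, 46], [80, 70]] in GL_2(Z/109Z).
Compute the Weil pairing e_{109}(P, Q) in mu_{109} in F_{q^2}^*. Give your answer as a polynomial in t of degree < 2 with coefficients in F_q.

Since e_{109}(P,P)=e_{109}(Q,Q)=1 and e_{109}(Q,P)=e_{109}(P,Q)^{-1}, expanding e_{109}(49*P + 46*Q,80*P + 70*Q) leaves e(P,Q)^det(M).
Hence e(P,Q) = e(P',Q')^{17} where 17 = 77^{-1} mod 109.
n = 109 = (1101101)_2 (7 bits, wt 5); accumulate f_{109,P'}(Q'+S)/f_{109,P'}(S) along the 6-step ladder.
f_P(D_Q)/f_Q(D_P) = 66064967807347 + 89593866484353*t.
(66064967807347 + 89593866484353*t)^{17} mod (143915731273649,f) = 78587891203089 + 121391391594210*t.

78587891203089 + 121391391594210*t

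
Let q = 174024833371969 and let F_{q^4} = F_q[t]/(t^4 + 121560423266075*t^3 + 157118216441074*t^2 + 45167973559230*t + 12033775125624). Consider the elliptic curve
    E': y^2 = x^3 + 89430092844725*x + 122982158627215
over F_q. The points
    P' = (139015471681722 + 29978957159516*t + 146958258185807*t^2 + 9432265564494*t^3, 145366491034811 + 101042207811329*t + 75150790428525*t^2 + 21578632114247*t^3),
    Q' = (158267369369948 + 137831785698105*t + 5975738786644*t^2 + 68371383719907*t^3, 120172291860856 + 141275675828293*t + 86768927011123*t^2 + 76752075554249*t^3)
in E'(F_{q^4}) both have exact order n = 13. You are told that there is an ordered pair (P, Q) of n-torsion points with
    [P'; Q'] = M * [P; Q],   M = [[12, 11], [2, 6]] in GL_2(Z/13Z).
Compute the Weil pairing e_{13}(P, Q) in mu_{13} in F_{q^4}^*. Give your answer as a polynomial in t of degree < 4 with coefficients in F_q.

e_{13}(aP+bQ,cP+dQ) = e_{13}(P,Q)^(ad-bc); with (a,b,c,d)=(12,11,2,6) this gives the det-13 law.
det(M) mod 13 = 11; its inverse in (Z/13)^* is 6 (check: 11*6 mod 13 = 1).
4-bit Miller (1101) on E'/F_{174024833371969} with a'=89430092844725, b'=122982158627215: accumulate tangent/chord ratios at Q'+S and P'+S'.
The quotient is 140179282080817 + 97706648766402*t + 42497876807085*t^2 + 11671743689659*t^3.
Raise to 6: e(P,Q) = 172957429848183 + 124000128940464*t + 114006607314464*t^2 + 158905531697920*t^3 in mu_{13}.

172957429848183 + 124000128940464*t + 114006607314464*t^2 + 158905531697920*t^3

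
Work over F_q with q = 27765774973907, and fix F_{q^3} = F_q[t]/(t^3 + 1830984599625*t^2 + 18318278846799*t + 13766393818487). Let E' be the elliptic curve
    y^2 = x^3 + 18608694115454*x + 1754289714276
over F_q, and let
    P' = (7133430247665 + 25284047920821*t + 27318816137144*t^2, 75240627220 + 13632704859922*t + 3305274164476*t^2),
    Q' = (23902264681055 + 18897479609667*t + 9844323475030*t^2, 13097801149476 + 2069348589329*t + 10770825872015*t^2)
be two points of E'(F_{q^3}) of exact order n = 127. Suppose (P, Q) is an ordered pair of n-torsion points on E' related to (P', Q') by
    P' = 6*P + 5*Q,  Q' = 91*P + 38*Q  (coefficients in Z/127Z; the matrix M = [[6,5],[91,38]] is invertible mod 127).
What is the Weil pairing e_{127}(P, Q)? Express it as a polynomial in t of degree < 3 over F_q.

4635023277155 + 24846728709882*t + 3656886215666*t^2

Alternating bilinearity on E[127] (values in mu_{127} in F_{27765774973907^3}) gives e(P',Q') = e(P,Q)^det(M).
So e_{127}(P,Q) = e_{127}(P',Q')^{80}, since 27*80 = 1 mod 127.
7-bit Miller (1111111) on E'/F_{27765774973907} with a'=18608694115454, b'=1754289714276: accumulate tangent/chord ratios at Q'+S and P'+S'.
Result: e(P',Q') = 10901560995848 + 20859425175242*t + 6165926729380*t^2.
Hence e(P,Q) = 4635023277155 + 24846728709882*t + 3656886215666*t^2 in F_{27765774973907^3}^*.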